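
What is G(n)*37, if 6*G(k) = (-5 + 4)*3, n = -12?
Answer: -37/2 ≈ -18.500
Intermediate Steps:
G(k) = -1/2 (G(k) = ((-5 + 4)*3)/6 = (-1*3)/6 = (1/6)*(-3) = -1/2)
G(n)*37 = -1/2*37 = -37/2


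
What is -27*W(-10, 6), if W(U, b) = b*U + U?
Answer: 1890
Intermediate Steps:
W(U, b) = U + U*b (W(U, b) = U*b + U = U + U*b)
-27*W(-10, 6) = -(-270)*(1 + 6) = -(-270)*7 = -27*(-70) = 1890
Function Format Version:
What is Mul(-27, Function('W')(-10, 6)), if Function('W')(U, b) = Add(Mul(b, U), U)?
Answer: 1890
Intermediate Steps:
Function('W')(U, b) = Add(U, Mul(U, b)) (Function('W')(U, b) = Add(Mul(U, b), U) = Add(U, Mul(U, b)))
Mul(-27, Function('W')(-10, 6)) = Mul(-27, Mul(-10, Add(1, 6))) = Mul(-27, Mul(-10, 7)) = Mul(-27, -70) = 1890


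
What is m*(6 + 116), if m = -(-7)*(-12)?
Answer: -10248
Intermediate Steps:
m = -84 (m = -1*84 = -84)
m*(6 + 116) = -84*(6 + 116) = -84*122 = -10248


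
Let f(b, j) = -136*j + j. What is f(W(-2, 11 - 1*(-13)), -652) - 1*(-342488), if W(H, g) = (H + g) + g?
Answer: 430508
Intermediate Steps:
W(H, g) = H + 2*g
f(b, j) = -135*j
f(W(-2, 11 - 1*(-13)), -652) - 1*(-342488) = -135*(-652) - 1*(-342488) = 88020 + 342488 = 430508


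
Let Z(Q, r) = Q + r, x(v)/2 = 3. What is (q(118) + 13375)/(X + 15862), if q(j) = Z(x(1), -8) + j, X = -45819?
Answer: -13491/29957 ≈ -0.45035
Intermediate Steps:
x(v) = 6 (x(v) = 2*3 = 6)
q(j) = -2 + j (q(j) = (6 - 8) + j = -2 + j)
(q(118) + 13375)/(X + 15862) = ((-2 + 118) + 13375)/(-45819 + 15862) = (116 + 13375)/(-29957) = 13491*(-1/29957) = -13491/29957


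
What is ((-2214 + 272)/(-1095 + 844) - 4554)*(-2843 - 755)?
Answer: 4105720976/251 ≈ 1.6357e+7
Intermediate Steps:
((-2214 + 272)/(-1095 + 844) - 4554)*(-2843 - 755) = (-1942/(-251) - 4554)*(-3598) = (-1942*(-1/251) - 4554)*(-3598) = (1942/251 - 4554)*(-3598) = -1141112/251*(-3598) = 4105720976/251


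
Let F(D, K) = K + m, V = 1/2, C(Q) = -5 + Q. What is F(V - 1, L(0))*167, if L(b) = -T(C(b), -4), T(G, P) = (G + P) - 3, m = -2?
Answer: 1670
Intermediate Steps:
V = ½ ≈ 0.50000
T(G, P) = -3 + G + P
L(b) = 12 - b (L(b) = -(-3 + (-5 + b) - 4) = -(-12 + b) = 12 - b)
F(D, K) = -2 + K (F(D, K) = K - 2 = -2 + K)
F(V - 1, L(0))*167 = (-2 + (12 - 1*0))*167 = (-2 + (12 + 0))*167 = (-2 + 12)*167 = 10*167 = 1670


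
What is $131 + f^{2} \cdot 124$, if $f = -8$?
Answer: $8067$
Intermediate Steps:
$131 + f^{2} \cdot 124 = 131 + \left(-8\right)^{2} \cdot 124 = 131 + 64 \cdot 124 = 131 + 7936 = 8067$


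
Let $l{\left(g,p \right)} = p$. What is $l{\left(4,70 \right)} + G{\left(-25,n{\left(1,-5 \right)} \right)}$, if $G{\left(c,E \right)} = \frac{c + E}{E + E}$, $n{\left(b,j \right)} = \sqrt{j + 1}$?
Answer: $\frac{141}{2} + \frac{25 i}{4} \approx 70.5 + 6.25 i$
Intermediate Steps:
$n{\left(b,j \right)} = \sqrt{1 + j}$
$G{\left(c,E \right)} = \frac{E + c}{2 E}$
$l{\left(4,70 \right)} + G{\left(-25,n{\left(1,-5 \right)} \right)} = 70 + \frac{\sqrt{1 - 5} - 25}{2 \sqrt{1 - 5}} = 70 + \frac{\sqrt{-4} - 25}{2 \sqrt{-4}} = 70 + \frac{2 i - 25}{2 \cdot 2 i} = 70 + \frac{- \frac{i}{2} \left(-25 + 2 i\right)}{2} = 70 - \frac{i \left(-25 + 2 i\right)}{4}$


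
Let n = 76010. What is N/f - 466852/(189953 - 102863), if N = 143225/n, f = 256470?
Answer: -20224296282887/3772793898940 ≈ -5.3606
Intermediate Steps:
N = 28645/15202 (N = 143225/76010 = 143225*(1/76010) = 28645/15202 ≈ 1.8843)
N/f - 466852/(189953 - 102863) = (28645/15202)/256470 - 466852/(189953 - 102863) = (28645/15202)*(1/256470) - 466852/87090 = 5729/779771388 - 466852*1/87090 = 5729/779771388 - 233426/43545 = -20224296282887/3772793898940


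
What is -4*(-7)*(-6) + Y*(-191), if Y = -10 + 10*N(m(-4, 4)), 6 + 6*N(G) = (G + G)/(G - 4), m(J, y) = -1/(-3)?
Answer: 122426/33 ≈ 3709.9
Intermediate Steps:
m(J, y) = 1/3 (m(J, y) = -1*(-1/3) = 1/3)
N(G) = -1 + G/(3*(-4 + G)) (N(G) = -1 + ((G + G)/(G - 4))/6 = -1 + ((2*G)/(-4 + G))/6 = -1 + (2*G/(-4 + G))/6 = -1 + G/(3*(-4 + G)))
Y = -670/33 (Y = -10 + 10*(2*(6 - 1*1/3)/(3*(-4 + 1/3))) = -10 + 10*(2*(6 - 1/3)/(3*(-11/3))) = -10 + 10*((2/3)*(-3/11)*(17/3)) = -10 + 10*(-34/33) = -10 - 340/33 = -670/33 ≈ -20.303)
-4*(-7)*(-6) + Y*(-191) = -4*(-7)*(-6) - 670/33*(-191) = 28*(-6) + 127970/33 = -168 + 127970/33 = 122426/33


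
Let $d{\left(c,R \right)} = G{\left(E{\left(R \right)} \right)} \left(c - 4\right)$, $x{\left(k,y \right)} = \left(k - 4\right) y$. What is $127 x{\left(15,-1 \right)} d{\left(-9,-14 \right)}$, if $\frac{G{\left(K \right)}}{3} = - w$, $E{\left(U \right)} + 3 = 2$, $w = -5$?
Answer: $272415$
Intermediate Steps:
$E{\left(U \right)} = -1$ ($E{\left(U \right)} = -3 + 2 = -1$)
$x{\left(k,y \right)} = y \left(-4 + k\right)$ ($x{\left(k,y \right)} = \left(-4 + k\right) y = y \left(-4 + k\right)$)
$G{\left(K \right)} = 15$ ($G{\left(K \right)} = 3 \left(\left(-1\right) \left(-5\right)\right) = 3 \cdot 5 = 15$)
$d{\left(c,R \right)} = -60 + 15 c$ ($d{\left(c,R \right)} = 15 \left(c - 4\right) = 15 \left(-4 + c\right) = -60 + 15 c$)
$127 x{\left(15,-1 \right)} d{\left(-9,-14 \right)} = 127 \left(- (-4 + 15)\right) \left(-60 + 15 \left(-9\right)\right) = 127 \left(\left(-1\right) 11\right) \left(-60 - 135\right) = 127 \left(-11\right) \left(-195\right) = \left(-1397\right) \left(-195\right) = 272415$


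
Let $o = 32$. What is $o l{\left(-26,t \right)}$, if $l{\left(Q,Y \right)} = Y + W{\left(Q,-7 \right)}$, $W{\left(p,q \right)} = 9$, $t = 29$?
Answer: $1216$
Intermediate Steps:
$l{\left(Q,Y \right)} = 9 + Y$ ($l{\left(Q,Y \right)} = Y + 9 = 9 + Y$)
$o l{\left(-26,t \right)} = 32 \left(9 + 29\right) = 32 \cdot 38 = 1216$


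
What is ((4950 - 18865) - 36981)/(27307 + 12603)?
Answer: -25448/19955 ≈ -1.2753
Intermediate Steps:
((4950 - 18865) - 36981)/(27307 + 12603) = (-13915 - 36981)/39910 = -50896*1/39910 = -25448/19955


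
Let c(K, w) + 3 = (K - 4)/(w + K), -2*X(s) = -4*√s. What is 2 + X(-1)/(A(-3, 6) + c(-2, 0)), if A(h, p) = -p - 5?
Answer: 2 - 2*I/11 ≈ 2.0 - 0.18182*I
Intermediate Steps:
A(h, p) = -5 - p
X(s) = 2*√s (X(s) = -(-2)*√s = 2*√s)
c(K, w) = -3 + (-4 + K)/(K + w) (c(K, w) = -3 + (K - 4)/(w + K) = -3 + (-4 + K)/(K + w))
2 + X(-1)/(A(-3, 6) + c(-2, 0)) = 2 + (2*√(-1))/((-5 - 1*6) + (-4 - 3*0 - 2*(-2))/(-2 + 0)) = 2 + (2*I)/((-5 - 6) + (-4 + 0 + 4)/(-2)) = 2 + (2*I)/(-11 - ½*0) = 2 + (2*I)/(-11 + 0) = 2 + (2*I)/(-11) = 2 - 2*I/11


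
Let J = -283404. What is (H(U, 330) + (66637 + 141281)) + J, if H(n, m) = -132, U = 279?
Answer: -75618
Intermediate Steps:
(H(U, 330) + (66637 + 141281)) + J = (-132 + (66637 + 141281)) - 283404 = (-132 + 207918) - 283404 = 207786 - 283404 = -75618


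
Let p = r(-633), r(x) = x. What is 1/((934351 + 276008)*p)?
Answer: -1/766157247 ≈ -1.3052e-9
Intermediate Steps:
p = -633
1/((934351 + 276008)*p) = 1/((934351 + 276008)*(-633)) = -1/633/1210359 = (1/1210359)*(-1/633) = -1/766157247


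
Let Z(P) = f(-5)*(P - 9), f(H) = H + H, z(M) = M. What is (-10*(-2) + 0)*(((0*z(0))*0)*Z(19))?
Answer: 0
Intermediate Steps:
f(H) = 2*H
Z(P) = 90 - 10*P (Z(P) = (2*(-5))*(P - 9) = -10*(-9 + P) = 90 - 10*P)
(-10*(-2) + 0)*(((0*z(0))*0)*Z(19)) = (-10*(-2) + 0)*(((0*0)*0)*(90 - 10*19)) = (20 + 0)*((0*0)*(90 - 190)) = 20*(0*(-100)) = 20*0 = 0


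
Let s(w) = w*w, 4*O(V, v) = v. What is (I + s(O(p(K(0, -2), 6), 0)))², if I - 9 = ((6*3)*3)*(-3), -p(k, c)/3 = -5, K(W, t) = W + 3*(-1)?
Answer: 23409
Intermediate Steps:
K(W, t) = -3 + W (K(W, t) = W - 3 = -3 + W)
p(k, c) = 15 (p(k, c) = -3*(-5) = 15)
O(V, v) = v/4
s(w) = w²
I = -153 (I = 9 + ((6*3)*3)*(-3) = 9 + (18*3)*(-3) = 9 + 54*(-3) = 9 - 162 = -153)
(I + s(O(p(K(0, -2), 6), 0)))² = (-153 + ((¼)*0)²)² = (-153 + 0²)² = (-153 + 0)² = (-153)² = 23409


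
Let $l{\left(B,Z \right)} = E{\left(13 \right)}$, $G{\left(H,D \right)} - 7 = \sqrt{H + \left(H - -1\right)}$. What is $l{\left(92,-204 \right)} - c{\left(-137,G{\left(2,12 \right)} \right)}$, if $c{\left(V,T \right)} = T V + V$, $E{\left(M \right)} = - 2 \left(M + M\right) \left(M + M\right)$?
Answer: $-256 + 137 \sqrt{5} \approx 50.341$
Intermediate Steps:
$G{\left(H,D \right)} = 7 + \sqrt{1 + 2 H}$ ($G{\left(H,D \right)} = 7 + \sqrt{H + \left(H - -1\right)} = 7 + \sqrt{H + \left(H + 1\right)} = 7 + \sqrt{H + \left(1 + H\right)} = 7 + \sqrt{1 + 2 H}$)
$E{\left(M \right)} = - 8 M^{2}$ ($E{\left(M \right)} = - 2 \cdot 2 M 2 M = - 2 \cdot 4 M^{2} = - 8 M^{2}$)
$c{\left(V,T \right)} = V + T V$
$l{\left(B,Z \right)} = -1352$ ($l{\left(B,Z \right)} = - 8 \cdot 13^{2} = \left(-8\right) 169 = -1352$)
$l{\left(92,-204 \right)} - c{\left(-137,G{\left(2,12 \right)} \right)} = -1352 - - 137 \left(1 + \left(7 + \sqrt{1 + 2 \cdot 2}\right)\right) = -1352 - - 137 \left(1 + \left(7 + \sqrt{1 + 4}\right)\right) = -1352 - - 137 \left(1 + \left(7 + \sqrt{5}\right)\right) = -1352 - - 137 \left(8 + \sqrt{5}\right) = -1352 - \left(-1096 - 137 \sqrt{5}\right) = -1352 + \left(1096 + 137 \sqrt{5}\right) = -256 + 137 \sqrt{5}$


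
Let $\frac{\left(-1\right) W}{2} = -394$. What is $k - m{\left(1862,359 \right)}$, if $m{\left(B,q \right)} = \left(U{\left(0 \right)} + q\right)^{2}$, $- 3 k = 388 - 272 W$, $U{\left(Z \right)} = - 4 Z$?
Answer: $-57565$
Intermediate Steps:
$W = 788$ ($W = \left(-2\right) \left(-394\right) = 788$)
$k = 71316$ ($k = - \frac{388 - 214336}{3} = \left(- \frac{1}{3}\right) \left(-213948\right) = 71316$)
$m{\left(B,q \right)} = q^{2}$ ($m{\left(B,q \right)} = \left(\left(-4\right) 0 + q\right)^{2} = \left(0 + q\right)^{2} = q^{2}$)
$k - m{\left(1862,359 \right)} = 71316 - 359^{2} = 71316 - 128881 = -57565$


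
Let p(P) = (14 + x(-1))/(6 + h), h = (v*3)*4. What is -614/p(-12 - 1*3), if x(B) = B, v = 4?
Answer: -33156/13 ≈ -2550.5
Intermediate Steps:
h = 48 (h = (4*3)*4 = 12*4 = 48)
p(P) = 13/54 (p(P) = (14 - 1)/(6 + 48) = 13/54)
-614/p(-12 - 1*3) = -614/13/54 = -614*54/13 = -33156/13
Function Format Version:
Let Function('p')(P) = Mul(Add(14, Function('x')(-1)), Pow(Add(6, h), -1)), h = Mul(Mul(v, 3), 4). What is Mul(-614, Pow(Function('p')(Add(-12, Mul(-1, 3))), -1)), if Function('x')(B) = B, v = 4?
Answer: Rational(-33156, 13) ≈ -2550.5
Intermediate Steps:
h = 48 (h = Mul(Mul(4, 3), 4) = Mul(12, 4) = 48)
Function('p')(P) = Rational(13, 54) (Function('p')(P) = Mul(Add(14, -1), Pow(Add(6, 48), -1)) = Mul(13, Pow(54, -1)) = Mul(13, Rational(1, 54)) = Rational(13, 54))
Mul(-614, Pow(Function('p')(Add(-12, Mul(-1, 3))), -1)) = Mul(-614, Pow(Rational(13, 54), -1)) = Mul(-614, Rational(54, 13)) = Rational(-33156, 13)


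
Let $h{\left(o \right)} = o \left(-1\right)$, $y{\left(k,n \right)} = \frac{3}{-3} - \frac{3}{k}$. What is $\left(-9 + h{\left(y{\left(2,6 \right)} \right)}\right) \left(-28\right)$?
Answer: $182$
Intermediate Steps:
$y{\left(k,n \right)} = -1 - \frac{3}{k}$ ($y{\left(k,n \right)} = 3 \left(- \frac{1}{3}\right) - \frac{3}{k} = -1 - \frac{3}{k}$)
$h{\left(o \right)} = - o$
$\left(-9 + h{\left(y{\left(2,6 \right)} \right)}\right) \left(-28\right) = \left(-9 - \frac{-3 - 2}{2}\right) \left(-28\right) = \left(-9 - \frac{1}{2} \left(-5\right)\right) \left(-28\right) = \left(-9 - - \frac{5}{2}\right) \left(-28\right) = \left(-9 + \frac{5}{2}\right) \left(-28\right) = \left(- \frac{13}{2}\right) \left(-28\right) = 182$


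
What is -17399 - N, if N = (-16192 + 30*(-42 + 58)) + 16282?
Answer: -17969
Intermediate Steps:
N = 570 (N = (-16192 + 30*16) + 16282 = (-16192 + 480) + 16282 = -15712 + 16282 = 570)
-17399 - N = -17399 - 1*570 = -17399 - 570 = -17969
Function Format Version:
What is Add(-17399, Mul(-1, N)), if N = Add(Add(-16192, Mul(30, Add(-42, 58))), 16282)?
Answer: -17969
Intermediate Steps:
N = 570 (N = Add(Add(-16192, Mul(30, 16)), 16282) = Add(Add(-16192, 480), 16282) = Add(-15712, 16282) = 570)
Add(-17399, Mul(-1, N)) = Add(-17399, Mul(-1, 570)) = Add(-17399, -570) = -17969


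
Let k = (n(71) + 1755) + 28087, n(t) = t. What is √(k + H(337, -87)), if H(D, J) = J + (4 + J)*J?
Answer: √37047 ≈ 192.48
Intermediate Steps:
k = 29913 (k = (71 + 1755) + 28087 = 1826 + 28087 = 29913)
H(D, J) = J + J*(4 + J)
√(k + H(337, -87)) = √(29913 - 87*(5 - 87)) = √(29913 - 87*(-82)) = √(29913 + 7134) = √37047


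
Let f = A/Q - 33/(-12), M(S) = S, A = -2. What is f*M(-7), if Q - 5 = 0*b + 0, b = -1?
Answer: -329/20 ≈ -16.450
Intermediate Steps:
Q = 5 (Q = 5 + (0*(-1) + 0) = 5 + (0 + 0) = 5 + 0 = 5)
f = 47/20 (f = -2/5 - 33/(-12) = -2*⅕ - 33*(-1/12) = -⅖ + 11/4 = 47/20 ≈ 2.3500)
f*M(-7) = (47/20)*(-7) = -329/20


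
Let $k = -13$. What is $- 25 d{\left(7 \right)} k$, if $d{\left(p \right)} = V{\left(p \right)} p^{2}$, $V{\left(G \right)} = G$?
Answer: $111475$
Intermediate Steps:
$d{\left(p \right)} = p^{3}$ ($d{\left(p \right)} = p p^{2} = p^{3}$)
$- 25 d{\left(7 \right)} k = - 25 \cdot 7^{3} \left(-13\right) = \left(-25\right) 343 \left(-13\right) = \left(-8575\right) \left(-13\right) = 111475$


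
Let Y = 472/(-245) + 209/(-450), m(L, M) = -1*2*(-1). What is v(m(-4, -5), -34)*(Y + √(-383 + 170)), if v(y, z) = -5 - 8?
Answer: 685373/22050 - 13*I*√213 ≈ 31.083 - 189.73*I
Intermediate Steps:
m(L, M) = 2 (m(L, M) = -2*(-1) = 2)
Y = -52721/22050 (Y = 472*(-1/245) + 209*(-1/450) = -472/245 - 209/450 = -52721/22050 ≈ -2.3910)
v(y, z) = -13
v(m(-4, -5), -34)*(Y + √(-383 + 170)) = -13*(-52721/22050 + √(-383 + 170)) = -13*(-52721/22050 + √(-213)) = -13*(-52721/22050 + I*√213) = 685373/22050 - 13*I*√213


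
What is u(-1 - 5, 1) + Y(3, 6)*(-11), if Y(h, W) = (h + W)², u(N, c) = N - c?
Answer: -898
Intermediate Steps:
Y(h, W) = (W + h)²
u(-1 - 5, 1) + Y(3, 6)*(-11) = ((-1 - 5) - 1*1) + (6 + 3)²*(-11) = (-6 - 1) + 9²*(-11) = -7 + 81*(-11) = -7 - 891 = -898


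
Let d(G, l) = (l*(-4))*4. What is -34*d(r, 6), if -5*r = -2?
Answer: 3264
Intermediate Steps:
r = ⅖ (r = -⅕*(-2) = ⅖ ≈ 0.40000)
d(G, l) = -16*l (d(G, l) = -4*l*4 = -16*l)
-34*d(r, 6) = -(-544)*6 = -34*(-96) = 3264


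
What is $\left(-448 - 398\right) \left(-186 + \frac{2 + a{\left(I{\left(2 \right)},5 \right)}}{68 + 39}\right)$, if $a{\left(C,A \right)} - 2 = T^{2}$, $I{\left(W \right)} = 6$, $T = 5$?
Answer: $\frac{16812558}{107} \approx 1.5713 \cdot 10^{5}$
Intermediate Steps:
$a{\left(C,A \right)} = 27$ ($a{\left(C,A \right)} = 2 + 5^{2} = 2 + 25 = 27$)
$\left(-448 - 398\right) \left(-186 + \frac{2 + a{\left(I{\left(2 \right)},5 \right)}}{68 + 39}\right) = \left(-448 - 398\right) \left(-186 + \frac{2 + 27}{68 + 39}\right) = - 846 \left(-186 + \frac{29}{107}\right) = \left(-846\right) \left(- \frac{19873}{107}\right) = \frac{16812558}{107}$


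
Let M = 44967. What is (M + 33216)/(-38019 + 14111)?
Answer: -78183/23908 ≈ -3.2702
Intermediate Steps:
(M + 33216)/(-38019 + 14111) = (44967 + 33216)/(-38019 + 14111) = 78183/(-23908) = 78183*(-1/23908) = -78183/23908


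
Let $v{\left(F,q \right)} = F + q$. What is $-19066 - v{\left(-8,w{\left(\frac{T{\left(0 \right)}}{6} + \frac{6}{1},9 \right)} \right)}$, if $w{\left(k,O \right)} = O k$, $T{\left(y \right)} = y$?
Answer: $-19112$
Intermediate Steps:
$-19066 - v{\left(-8,w{\left(\frac{T{\left(0 \right)}}{6} + \frac{6}{1},9 \right)} \right)} = -19066 - \left(-8 + 9 \left(\frac{0}{6} + \frac{6}{1}\right)\right) = -19066 - \left(-8 + 9 \left(0 \cdot \frac{1}{6} + 6 \cdot 1\right)\right) = -19066 - \left(-8 + 9 \left(0 + 6\right)\right) = -19066 - \left(-8 + 9 \cdot 6\right) = -19066 - \left(-8 + 54\right) = -19066 - 46 = -19112$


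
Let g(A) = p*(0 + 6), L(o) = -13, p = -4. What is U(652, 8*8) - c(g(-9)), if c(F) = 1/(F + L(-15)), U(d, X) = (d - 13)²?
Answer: 15107878/37 ≈ 4.0832e+5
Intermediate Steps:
U(d, X) = (-13 + d)²
g(A) = -24 (g(A) = -4*(0 + 6) = -4*6 = -24)
c(F) = 1/(-13 + F) (c(F) = 1/(F - 13) = 1/(-13 + F))
U(652, 8*8) - c(g(-9)) = (-13 + 652)² - 1/(-13 - 24) = 639² - 1/(-37) = 408321 - 1*(-1/37) = 408321 + 1/37 = 15107878/37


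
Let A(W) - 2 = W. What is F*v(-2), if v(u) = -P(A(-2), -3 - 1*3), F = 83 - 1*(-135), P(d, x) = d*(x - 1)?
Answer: 0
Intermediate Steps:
A(W) = 2 + W
P(d, x) = d*(-1 + x)
F = 218 (F = 83 + 135 = 218)
v(u) = 0 (v(u) = -(2 - 2)*(-1 + (-3 - 1*3)) = -0*(-1 + (-3 - 3)) = -0*(-1 - 6) = -0*(-7) = -1*0 = 0)
F*v(-2) = 218*0 = 0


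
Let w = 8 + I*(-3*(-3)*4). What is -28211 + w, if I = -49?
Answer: -29967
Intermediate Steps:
w = -1756 (w = 8 - 49*(-3*(-3))*4 = 8 - 441*4 = 8 - 49*36 = 8 - 1764 = -1756)
-28211 + w = -28211 - 1756 = -29967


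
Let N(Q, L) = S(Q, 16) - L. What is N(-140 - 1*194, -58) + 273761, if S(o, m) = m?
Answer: 273835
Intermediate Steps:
N(Q, L) = 16 - L
N(-140 - 1*194, -58) + 273761 = (16 - 1*(-58)) + 273761 = (16 + 58) + 273761 = 74 + 273761 = 273835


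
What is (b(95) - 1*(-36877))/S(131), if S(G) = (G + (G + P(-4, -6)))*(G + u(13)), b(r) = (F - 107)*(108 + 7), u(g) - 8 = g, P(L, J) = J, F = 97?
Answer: 35727/38912 ≈ 0.91815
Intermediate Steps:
u(g) = 8 + g
b(r) = -1150 (b(r) = (97 - 107)*(108 + 7) = -10*115 = -1150)
S(G) = (-6 + 2*G)*(21 + G) (S(G) = (G + (G - 6))*(G + (8 + 13)) = (G + (-6 + G))*(G + 21) = (-6 + 2*G)*(21 + G))
(b(95) - 1*(-36877))/S(131) = (-1150 - 1*(-36877))/(-126 + 2*131² + 36*131) = (-1150 + 36877)/(-126 + 2*17161 + 4716) = 35727/(-126 + 34322 + 4716) = 35727/38912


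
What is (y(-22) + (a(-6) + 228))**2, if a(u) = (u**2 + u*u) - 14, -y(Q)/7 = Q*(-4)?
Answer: 108900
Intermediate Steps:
y(Q) = 28*Q (y(Q) = -7*Q*(-4) = -(-28)*Q = 28*Q)
a(u) = -14 + 2*u**2 (a(u) = (u**2 + u**2) - 14 = 2*u**2 - 14 = -14 + 2*u**2)
(y(-22) + (a(-6) + 228))**2 = (28*(-22) + ((-14 + 2*(-6)**2) + 228))**2 = (-616 + ((-14 + 2*36) + 228))**2 = (-616 + ((-14 + 72) + 228))**2 = (-616 + (58 + 228))**2 = (-616 + 286)**2 = (-330)**2 = 108900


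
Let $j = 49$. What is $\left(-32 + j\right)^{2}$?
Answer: $289$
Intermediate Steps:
$\left(-32 + j\right)^{2} = \left(-32 + 49\right)^{2} = 17^{2} = 289$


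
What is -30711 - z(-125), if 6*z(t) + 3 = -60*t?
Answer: -63921/2 ≈ -31961.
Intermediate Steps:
z(t) = -½ - 10*t (z(t) = -½ + (-60*t)/6 = -½ - 10*t)
-30711 - z(-125) = -30711 - (-½ - 10*(-125)) = -30711 - (-½ + 1250) = -30711 - 1*2499/2 = -30711 - 2499/2 = -63921/2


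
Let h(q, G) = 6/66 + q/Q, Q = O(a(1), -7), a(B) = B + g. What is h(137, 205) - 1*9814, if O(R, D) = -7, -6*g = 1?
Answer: -757178/77 ≈ -9833.5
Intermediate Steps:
g = -⅙ (g = -⅙*1 = -⅙ ≈ -0.16667)
a(B) = -⅙ + B (a(B) = B - ⅙ = -⅙ + B)
Q = -7
h(q, G) = 1/11 - q/7 (h(q, G) = 6/66 + q/(-7) = 6*(1/66) + q*(-⅐) = 1/11 - q/7)
h(137, 205) - 1*9814 = (1/11 - ⅐*137) - 1*9814 = (1/11 - 137/7) - 9814 = -1500/77 - 9814 = -757178/77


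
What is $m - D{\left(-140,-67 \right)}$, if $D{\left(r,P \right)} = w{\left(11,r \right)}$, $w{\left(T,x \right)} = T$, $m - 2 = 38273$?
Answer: $38264$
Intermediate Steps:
$m = 38275$ ($m = 2 + 38273 = 38275$)
$D{\left(r,P \right)} = 11$
$m - D{\left(-140,-67 \right)} = 38275 - 11 = 38264$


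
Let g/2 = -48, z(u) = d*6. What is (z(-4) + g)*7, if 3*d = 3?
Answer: -630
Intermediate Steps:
d = 1 (d = (1/3)*3 = 1)
z(u) = 6 (z(u) = 1*6 = 6)
g = -96 (g = 2*(-48) = -96)
(z(-4) + g)*7 = (6 - 96)*7 = -90*7 = -630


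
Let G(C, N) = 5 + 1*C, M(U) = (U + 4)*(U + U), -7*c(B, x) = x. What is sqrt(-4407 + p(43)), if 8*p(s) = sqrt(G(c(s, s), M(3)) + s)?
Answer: sqrt(-3455088 + 14*sqrt(2051))/28 ≈ 66.379*I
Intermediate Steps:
c(B, x) = -x/7
M(U) = 2*U*(4 + U) (M(U) = (4 + U)*(2*U) = 2*U*(4 + U))
G(C, N) = 5 + C
p(s) = sqrt(5 + 6*s/7)/8 (p(s) = sqrt((5 - s/7) + s)/8 = sqrt(5 + 6*s/7)/8)
sqrt(-4407 + p(43)) = sqrt(-4407 + sqrt(245 + 42*43)/56) = sqrt(-4407 + sqrt(245 + 1806)/56) = sqrt(-4407 + sqrt(2051)/56)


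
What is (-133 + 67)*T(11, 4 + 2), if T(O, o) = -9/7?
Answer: 594/7 ≈ 84.857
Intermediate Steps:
T(O, o) = -9/7 (T(O, o) = -9*⅐ = -9/7)
(-133 + 67)*T(11, 4 + 2) = (-133 + 67)*(-9/7) = -66*(-9/7) = 594/7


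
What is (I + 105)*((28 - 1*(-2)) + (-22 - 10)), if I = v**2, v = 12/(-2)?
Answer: -282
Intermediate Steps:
v = -6 (v = 12*(-1/2) = -6)
I = 36 (I = (-6)**2 = 36)
(I + 105)*((28 - 1*(-2)) + (-22 - 10)) = (36 + 105)*((28 - 1*(-2)) + (-22 - 10)) = 141*((28 + 2) - 32) = 141*(30 - 32) = 141*(-2) = -282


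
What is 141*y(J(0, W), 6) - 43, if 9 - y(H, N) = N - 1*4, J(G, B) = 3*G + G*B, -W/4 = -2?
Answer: 944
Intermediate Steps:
W = 8 (W = -4*(-2) = 8)
J(G, B) = 3*G + B*G
y(H, N) = 13 - N (y(H, N) = 9 - (N - 1*4) = 9 - (N - 4) = 9 - (-4 + N) = 9 + (4 - N) = 13 - N)
141*y(J(0, W), 6) - 43 = 141*(13 - 1*6) - 43 = 141*(13 - 6) - 43 = 141*7 - 43 = 987 - 43 = 944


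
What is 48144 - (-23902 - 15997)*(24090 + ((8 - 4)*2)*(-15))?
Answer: 956427174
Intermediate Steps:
48144 - (-23902 - 15997)*(24090 + ((8 - 4)*2)*(-15)) = 48144 - (-39899)*(24090 + (4*2)*(-15)) = 48144 - (-39899)*(24090 + 8*(-15)) = 48144 - (-39899)*(24090 - 120) = 48144 - (-39899)*23970 = 48144 - 1*(-956379030) = 48144 + 956379030 = 956427174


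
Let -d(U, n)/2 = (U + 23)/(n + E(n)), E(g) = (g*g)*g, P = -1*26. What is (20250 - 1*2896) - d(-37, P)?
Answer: 152732568/8801 ≈ 17354.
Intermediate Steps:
P = -26
E(g) = g**3 (E(g) = g**2*g = g**3)
d(U, n) = -2*(23 + U)/(n + n**3) (d(U, n) = -2*(U + 23)/(n + n**3) = -2*(23 + U)/(n + n**3))
(20250 - 1*2896) - d(-37, P) = (20250 - 1*2896) - (-46 - 2*(-37))/(-26 + (-26)**3) = (20250 - 2896) - (-46 + 74)/(-26 - 17576) = 17354 - 28/(-17602) = 17354 - (-1)*28/17602 = 17354 - 1*(-14/8801) = 17354 + 14/8801 = 152732568/8801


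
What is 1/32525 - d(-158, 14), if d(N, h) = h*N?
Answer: 71945301/32525 ≈ 2212.0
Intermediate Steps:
d(N, h) = N*h
1/32525 - d(-158, 14) = 1/32525 - (-158)*14 = 1/32525 - 1*(-2212) = 1/32525 + 2212 = 71945301/32525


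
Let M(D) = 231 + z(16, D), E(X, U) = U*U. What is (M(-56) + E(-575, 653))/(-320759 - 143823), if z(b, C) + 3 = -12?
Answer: -426625/464582 ≈ -0.91830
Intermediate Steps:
z(b, C) = -15 (z(b, C) = -3 - 12 = -15)
E(X, U) = U**2
M(D) = 216 (M(D) = 231 - 15 = 216)
(M(-56) + E(-575, 653))/(-320759 - 143823) = (216 + 653**2)/(-320759 - 143823) = (216 + 426409)/(-464582) = 426625*(-1/464582) = -426625/464582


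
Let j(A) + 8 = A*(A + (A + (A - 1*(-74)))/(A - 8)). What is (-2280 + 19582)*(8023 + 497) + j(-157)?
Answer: 1621811979/11 ≈ 1.4744e+8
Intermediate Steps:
j(A) = -8 + A*(A + (74 + 2*A)/(-8 + A)) (j(A) = -8 + A*(A + (A + (A - 1*(-74)))/(A - 8)) = -8 + A*(A + (A + (A + 74))/(-8 + A)) = -8 + A*(A + (A + (74 + A))/(-8 + A)) = -8 + A*(A + (74 + 2*A)/(-8 + A)))
(-2280 + 19582)*(8023 + 497) + j(-157) = (-2280 + 19582)*(8023 + 497) + (64 + (-157)³ - 6*(-157)² + 66*(-157))/(-8 - 157) = 17302*8520 + (64 - 3869893 - 6*24649 - 10362)/(-165) = 147413040 - (64 - 3869893 - 147894 - 10362)/165 = 147413040 - 1/165*(-4028085) = 147413040 + 268539/11 = 1621811979/11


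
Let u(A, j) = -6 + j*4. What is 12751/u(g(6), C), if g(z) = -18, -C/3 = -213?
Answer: 12751/2550 ≈ 5.0004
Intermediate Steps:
C = 639 (C = -3*(-213) = 639)
u(A, j) = -6 + 4*j
12751/u(g(6), C) = 12751/(-6 + 4*639) = 12751/(-6 + 2556) = 12751/2550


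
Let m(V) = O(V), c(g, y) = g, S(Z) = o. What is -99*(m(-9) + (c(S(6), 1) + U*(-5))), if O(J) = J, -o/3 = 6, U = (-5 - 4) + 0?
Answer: -1782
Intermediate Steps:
U = -9 (U = -9 + 0 = -9)
o = -18 (o = -3*6 = -18)
S(Z) = -18
m(V) = V
-99*(m(-9) + (c(S(6), 1) + U*(-5))) = -99*(-9 + (-18 - 9*(-5))) = -99*(-9 + (-18 + 45)) = -99*(-9 + 27) = -99*18 = -1782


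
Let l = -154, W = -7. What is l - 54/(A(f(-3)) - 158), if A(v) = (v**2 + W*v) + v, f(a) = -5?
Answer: -15808/103 ≈ -153.48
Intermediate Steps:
A(v) = v**2 - 6*v (A(v) = (v**2 - 7*v) + v = v**2 - 6*v)
l - 54/(A(f(-3)) - 158) = -154 - 54/(-5*(-6 - 5) - 158) = -154 - 54/(-5*(-11) - 158) = -154 - 54/(55 - 158) = -154 - 54/(-103) = -154 - 54*(-1/103) = -154 + 54/103 = -15808/103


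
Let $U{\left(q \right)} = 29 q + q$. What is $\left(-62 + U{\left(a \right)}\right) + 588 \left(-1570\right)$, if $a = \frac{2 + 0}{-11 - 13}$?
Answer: $- \frac{1846449}{2} \approx -9.2322 \cdot 10^{5}$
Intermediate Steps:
$a = - \frac{1}{12}$ ($a = \frac{2}{-24} = 2 \left(- \frac{1}{24}\right) = - \frac{1}{12} \approx -0.083333$)
$U{\left(q \right)} = 30 q$
$\left(-62 + U{\left(a \right)}\right) + 588 \left(-1570\right) = \left(-62 + 30 \left(- \frac{1}{12}\right)\right) + 588 \left(-1570\right) = \left(-62 - \frac{5}{2}\right) - 923160 = - \frac{129}{2} - 923160 = - \frac{1846449}{2}$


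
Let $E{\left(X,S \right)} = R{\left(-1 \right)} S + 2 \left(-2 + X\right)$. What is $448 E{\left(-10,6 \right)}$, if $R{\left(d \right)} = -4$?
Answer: $-21504$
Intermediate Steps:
$E{\left(X,S \right)} = -4 - 4 S + 2 X$ ($E{\left(X,S \right)} = - 4 S + 2 \left(-2 + X\right) = - 4 S + \left(-4 + 2 X\right) = -4 - 4 S + 2 X$)
$448 E{\left(-10,6 \right)} = 448 \left(-4 - 24 + 2 \left(-10\right)\right) = 448 \left(-4 - 24 - 20\right) = 448 \left(-48\right) = -21504$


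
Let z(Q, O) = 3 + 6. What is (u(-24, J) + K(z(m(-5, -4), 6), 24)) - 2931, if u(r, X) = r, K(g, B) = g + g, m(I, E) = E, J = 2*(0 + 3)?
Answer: -2937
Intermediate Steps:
J = 6 (J = 2*3 = 6)
z(Q, O) = 9
K(g, B) = 2*g
(u(-24, J) + K(z(m(-5, -4), 6), 24)) - 2931 = (-24 + 2*9) - 2931 = (-24 + 18) - 2931 = -6 - 2931 = -2937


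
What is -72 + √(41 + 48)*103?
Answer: -72 + 103*√89 ≈ 899.70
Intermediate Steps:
-72 + √(41 + 48)*103 = -72 + √89*103 = -72 + 103*√89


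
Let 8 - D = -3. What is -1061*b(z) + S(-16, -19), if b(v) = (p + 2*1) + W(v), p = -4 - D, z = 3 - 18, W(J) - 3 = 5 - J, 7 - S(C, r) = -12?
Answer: -10591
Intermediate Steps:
D = 11 (D = 8 - 1*(-3) = 8 + 3 = 11)
S(C, r) = 19 (S(C, r) = 7 - 1*(-12) = 7 + 12 = 19)
W(J) = 8 - J (W(J) = 3 + (5 - J) = 8 - J)
z = -15
p = -15 (p = -4 - 1*11 = -4 - 11 = -15)
b(v) = -5 - v (b(v) = (-15 + 2*1) + (8 - v) = (-15 + 2) + (8 - v) = -13 + (8 - v) = -5 - v)
-1061*b(z) + S(-16, -19) = -1061*(-5 - 1*(-15)) + 19 = -1061*(-5 + 15) + 19 = -1061*10 + 19 = -10610 + 19 = -10591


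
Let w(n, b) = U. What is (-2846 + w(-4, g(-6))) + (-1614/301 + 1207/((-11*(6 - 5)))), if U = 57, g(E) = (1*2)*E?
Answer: -9615440/3311 ≈ -2904.1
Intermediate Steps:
g(E) = 2*E
w(n, b) = 57
(-2846 + w(-4, g(-6))) + (-1614/301 + 1207/((-11*(6 - 5)))) = (-2846 + 57) + (-1614/301 + 1207/((-11*(6 - 5)))) = -2789 + (-1614*1/301 + 1207/((-11*1))) = -2789 + (-1614/301 + 1207/(-11)) = -2789 + (-1614/301 + 1207*(-1/11)) = -2789 + (-1614/301 - 1207/11) = -2789 - 381061/3311 = -9615440/3311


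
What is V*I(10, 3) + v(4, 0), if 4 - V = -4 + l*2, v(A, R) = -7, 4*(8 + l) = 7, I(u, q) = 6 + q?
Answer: 355/2 ≈ 177.50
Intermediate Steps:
l = -25/4 (l = -8 + (¼)*7 = -8 + 7/4 = -25/4 ≈ -6.2500)
V = 41/2 (V = 4 - (-4 - 25/4*2) = 4 - (-4 - 25/2) = 4 - 1*(-33/2) = 4 + 33/2 = 41/2 ≈ 20.500)
V*I(10, 3) + v(4, 0) = 41*(6 + 3)/2 - 7 = (41/2)*9 - 7 = 369/2 - 7 = 355/2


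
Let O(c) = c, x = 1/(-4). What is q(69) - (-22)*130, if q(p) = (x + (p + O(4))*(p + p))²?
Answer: 1623732785/16 ≈ 1.0148e+8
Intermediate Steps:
x = -¼ ≈ -0.25000
q(p) = (-¼ + 2*p*(4 + p))² (q(p) = (-¼ + (p + 4)*(p + p))² = (-¼ + (4 + p)*(2*p))² = (-¼ + 2*p*(4 + p))²)
q(69) - (-22)*130 = (-1 + 8*69² + 32*69)²/16 - (-22)*130 = (-1 + 8*4761 + 2208)²/16 - 1*(-2860) = (-1 + 38088 + 2208)²/16 + 2860 = (1/16)*40295² + 2860 = (1/16)*1623687025 + 2860 = 1623687025/16 + 2860 = 1623732785/16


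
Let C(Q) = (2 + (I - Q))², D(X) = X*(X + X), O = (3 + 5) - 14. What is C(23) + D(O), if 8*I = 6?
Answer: 7713/16 ≈ 482.06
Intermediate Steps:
I = ¾ (I = (⅛)*6 = ¾ ≈ 0.75000)
O = -6 (O = 8 - 14 = -6)
D(X) = 2*X² (D(X) = X*(2*X) = 2*X²)
C(Q) = (11/4 - Q)² (C(Q) = (2 + (¾ - Q))² = (11/4 - Q)²)
C(23) + D(O) = (11 - 4*23)²/16 + 2*(-6)² = (11 - 92)²/16 + 2*36 = (1/16)*(-81)² + 72 = (1/16)*6561 + 72 = 6561/16 + 72 = 7713/16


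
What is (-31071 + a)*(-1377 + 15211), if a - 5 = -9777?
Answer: -565022062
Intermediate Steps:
a = -9772 (a = 5 - 9777 = -9772)
(-31071 + a)*(-1377 + 15211) = (-31071 - 9772)*(-1377 + 15211) = -40843*13834 = -565022062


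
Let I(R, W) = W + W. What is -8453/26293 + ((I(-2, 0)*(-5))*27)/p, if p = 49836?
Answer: -8453/26293 ≈ -0.32149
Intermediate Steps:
I(R, W) = 2*W
-8453/26293 + ((I(-2, 0)*(-5))*27)/p = -8453/26293 + (((2*0)*(-5))*27)/49836 = -8453*1/26293 + ((0*(-5))*27)*(1/49836) = -8453/26293 + (0*27)*(1/49836) = -8453/26293 + 0*(1/49836) = -8453/26293 + 0 = -8453/26293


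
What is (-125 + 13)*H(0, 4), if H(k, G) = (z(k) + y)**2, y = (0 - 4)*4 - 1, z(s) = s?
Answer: -32368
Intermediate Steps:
y = -17 (y = -4*4 - 1 = -16 - 1 = -17)
H(k, G) = (-17 + k)**2 (H(k, G) = (k - 17)**2 = (-17 + k)**2)
(-125 + 13)*H(0, 4) = (-125 + 13)*(-17 + 0)**2 = -112*(-17)**2 = -112*289 = -32368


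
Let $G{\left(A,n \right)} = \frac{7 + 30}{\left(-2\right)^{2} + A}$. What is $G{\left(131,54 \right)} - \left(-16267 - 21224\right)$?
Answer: $\frac{5061322}{135} \approx 37491.0$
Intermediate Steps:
$G{\left(A,n \right)} = \frac{37}{4 + A}$
$G{\left(131,54 \right)} - \left(-16267 - 21224\right) = \frac{37}{4 + 131} - \left(-16267 - 21224\right) = \frac{37}{135} - \left(-16267 - 21224\right) = 37 \cdot \frac{1}{135} - -37491 = \frac{37}{135} + 37491 = \frac{5061322}{135}$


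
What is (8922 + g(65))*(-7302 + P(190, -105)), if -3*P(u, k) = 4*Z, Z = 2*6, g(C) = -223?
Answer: -63659282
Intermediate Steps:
Z = 12
P(u, k) = -16 (P(u, k) = -4*12/3 = -1/3*48 = -16)
(8922 + g(65))*(-7302 + P(190, -105)) = (8922 - 223)*(-7302 - 16) = 8699*(-7318) = -63659282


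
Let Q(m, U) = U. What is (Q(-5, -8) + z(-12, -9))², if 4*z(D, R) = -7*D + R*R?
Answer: 17689/16 ≈ 1105.6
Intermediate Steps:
z(D, R) = -7*D/4 + R²/4 (z(D, R) = (-7*D + R*R)/4 = (-7*D + R²)/4 = (R² - 7*D)/4 = -7*D/4 + R²/4)
(Q(-5, -8) + z(-12, -9))² = (-8 + (-7/4*(-12) + (¼)*(-9)²))² = (-8 + (21 + (¼)*81))² = (-8 + (21 + 81/4))² = (-8 + 165/4)² = (133/4)² = 17689/16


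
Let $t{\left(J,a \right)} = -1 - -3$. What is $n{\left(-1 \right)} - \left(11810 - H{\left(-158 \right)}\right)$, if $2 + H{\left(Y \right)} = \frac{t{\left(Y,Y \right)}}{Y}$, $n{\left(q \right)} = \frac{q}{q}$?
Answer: $- \frac{933070}{79} \approx -11811.0$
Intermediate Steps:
$t{\left(J,a \right)} = 2$ ($t{\left(J,a \right)} = -1 + 3 = 2$)
$n{\left(q \right)} = 1$
$H{\left(Y \right)} = -2 + \frac{2}{Y}$
$n{\left(-1 \right)} - \left(11810 - H{\left(-158 \right)}\right) = 1 - \left(11810 - \left(-2 + \frac{2}{-158}\right)\right) = 1 - \left(11810 - \left(-2 + 2 \left(- \frac{1}{158}\right)\right)\right) = 1 - \left(11810 - \left(-2 - \frac{1}{79}\right)\right) = 1 - \left(11810 - - \frac{159}{79}\right) = 1 - \left(11810 + \frac{159}{79}\right) = 1 - \frac{933149}{79} = - \frac{933070}{79}$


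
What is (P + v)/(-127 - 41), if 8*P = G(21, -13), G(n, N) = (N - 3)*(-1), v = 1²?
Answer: -1/56 ≈ -0.017857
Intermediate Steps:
v = 1
G(n, N) = 3 - N (G(n, N) = (-3 + N)*(-1) = 3 - N)
P = 2 (P = (3 - 1*(-13))/8 = (3 + 13)/8 = (⅛)*16 = 2)
(P + v)/(-127 - 41) = (2 + 1)/(-127 - 41) = 3/(-168) = 3*(-1/168) = -1/56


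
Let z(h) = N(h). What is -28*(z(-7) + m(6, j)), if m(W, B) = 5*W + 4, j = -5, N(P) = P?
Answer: -756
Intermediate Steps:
z(h) = h
m(W, B) = 4 + 5*W
-28*(z(-7) + m(6, j)) = -28*(-7 + (4 + 5*6)) = -28*(-7 + (4 + 30)) = -28*(-7 + 34) = -28*27 = -756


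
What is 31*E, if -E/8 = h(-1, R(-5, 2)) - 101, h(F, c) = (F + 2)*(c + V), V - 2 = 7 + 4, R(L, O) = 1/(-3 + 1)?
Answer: 21948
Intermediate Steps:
R(L, O) = -½ (R(L, O) = 1/(-2) = -½)
V = 13 (V = 2 + (7 + 4) = 2 + 11 = 13)
h(F, c) = (2 + F)*(13 + c) (h(F, c) = (F + 2)*(c + 13) = (2 + F)*(13 + c))
E = 708 (E = -8*((26 + 2*(-½) + 13*(-1) - 1*(-½)) - 101) = -8*((26 - 1 - 13 + ½) - 101) = -8*(25/2 - 101) = -8*(-177/2) = 708)
31*E = 31*708 = 21948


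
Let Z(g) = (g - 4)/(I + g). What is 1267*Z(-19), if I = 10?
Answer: 29141/9 ≈ 3237.9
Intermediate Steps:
Z(g) = (-4 + g)/(10 + g) (Z(g) = (g - 4)/(10 + g) = (-4 + g)/(10 + g))
1267*Z(-19) = 1267*((-4 - 19)/(10 - 19)) = 1267*(-23/(-9)) = 1267*(-⅑*(-23)) = 1267*(23/9) = 29141/9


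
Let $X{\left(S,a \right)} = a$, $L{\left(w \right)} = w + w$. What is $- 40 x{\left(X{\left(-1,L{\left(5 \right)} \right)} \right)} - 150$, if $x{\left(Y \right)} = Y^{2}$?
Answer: $-4150$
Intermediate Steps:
$L{\left(w \right)} = 2 w$
$- 40 x{\left(X{\left(-1,L{\left(5 \right)} \right)} \right)} - 150 = - 40 \left(2 \cdot 5\right)^{2} - 150 = - 40 \cdot 10^{2} - 150 = \left(-40\right) 100 - 150 = -4000 - 150 = -4150$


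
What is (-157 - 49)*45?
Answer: -9270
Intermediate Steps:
(-157 - 49)*45 = -206*45 = -9270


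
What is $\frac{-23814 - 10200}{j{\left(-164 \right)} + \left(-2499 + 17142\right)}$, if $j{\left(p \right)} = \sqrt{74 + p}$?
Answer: $- \frac{55340778}{23824171} + \frac{11338 i \sqrt{10}}{23824171} \approx -2.3229 + 0.0015049 i$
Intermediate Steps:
$\frac{-23814 - 10200}{j{\left(-164 \right)} + \left(-2499 + 17142\right)} = \frac{-23814 - 10200}{\sqrt{74 - 164} + \left(-2499 + 17142\right)} = - \frac{34014}{\sqrt{-90} + 14643} = - \frac{34014}{3 i \sqrt{10} + 14643} = - \frac{34014}{14643 + 3 i \sqrt{10}}$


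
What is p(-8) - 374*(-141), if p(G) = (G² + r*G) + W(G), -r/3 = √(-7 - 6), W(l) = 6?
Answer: 52804 + 24*I*√13 ≈ 52804.0 + 86.533*I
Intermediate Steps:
r = -3*I*√13 (r = -3*√(-7 - 6) = -3*I*√13 ≈ -10.817*I)
p(G) = 6 + G² - 3*I*G*√13 (p(G) = (G² + (-3*I*√13)*G) + 6 = (G² - 3*I*G*√13) + 6 = 6 + G² - 3*I*G*√13)
p(-8) - 374*(-141) = (6 + (-8)² - 3*I*(-8)*√13) - 374*(-141) = (6 + 64 + 24*I*√13) + 52734 = (70 + 24*I*√13) + 52734 = 52804 + 24*I*√13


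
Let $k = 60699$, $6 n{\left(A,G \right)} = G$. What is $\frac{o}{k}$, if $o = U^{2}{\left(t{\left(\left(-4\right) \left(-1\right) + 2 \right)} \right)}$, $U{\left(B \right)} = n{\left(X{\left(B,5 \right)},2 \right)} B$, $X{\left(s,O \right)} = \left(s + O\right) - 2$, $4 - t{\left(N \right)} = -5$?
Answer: $\frac{3}{20233} \approx 0.00014827$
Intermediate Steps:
$t{\left(N \right)} = 9$ ($t{\left(N \right)} = 4 - -5 = 4 + 5 = 9$)
$X{\left(s,O \right)} = -2 + O + s$ ($X{\left(s,O \right)} = \left(O + s\right) - 2 = -2 + O + s$)
$n{\left(A,G \right)} = \frac{G}{6}$
$U{\left(B \right)} = \frac{B}{3}$ ($U{\left(B \right)} = \frac{1}{6} \cdot 2 B = \frac{B}{3}$)
$o = 9$ ($o = \left(\frac{1}{3} \cdot 9\right)^{2} = 3^{2} = 9$)
$\frac{o}{k} = \frac{9}{60699} = 9 \cdot \frac{1}{60699} = \frac{3}{20233}$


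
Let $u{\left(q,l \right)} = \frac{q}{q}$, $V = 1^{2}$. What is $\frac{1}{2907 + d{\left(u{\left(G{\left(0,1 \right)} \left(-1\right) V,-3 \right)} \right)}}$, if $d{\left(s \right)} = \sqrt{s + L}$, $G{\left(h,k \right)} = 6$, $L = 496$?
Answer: $\frac{2907}{8450152} - \frac{\sqrt{497}}{8450152} \approx 0.00034138$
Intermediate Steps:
$V = 1$
$u{\left(q,l \right)} = 1$
$d{\left(s \right)} = \sqrt{496 + s}$ ($d{\left(s \right)} = \sqrt{s + 496} = \sqrt{496 + s}$)
$\frac{1}{2907 + d{\left(u{\left(G{\left(0,1 \right)} \left(-1\right) V,-3 \right)} \right)}} = \frac{1}{2907 + \sqrt{496 + 1}} = \frac{1}{2907 + \sqrt{497}}$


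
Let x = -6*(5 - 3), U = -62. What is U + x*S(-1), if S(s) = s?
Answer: -50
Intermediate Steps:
x = -12 (x = -6*2 = -12)
U + x*S(-1) = -62 - 12*(-1) = -62 + 12 = -50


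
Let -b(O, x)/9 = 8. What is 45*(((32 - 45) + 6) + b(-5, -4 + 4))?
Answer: -3555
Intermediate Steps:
b(O, x) = -72 (b(O, x) = -9*8 = -72)
45*(((32 - 45) + 6) + b(-5, -4 + 4)) = 45*(((32 - 45) + 6) - 72) = 45*((-13 + 6) - 72) = 45*(-7 - 72) = 45*(-79) = -3555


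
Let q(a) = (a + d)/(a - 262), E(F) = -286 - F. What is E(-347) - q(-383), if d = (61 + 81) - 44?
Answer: 2604/43 ≈ 60.558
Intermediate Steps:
d = 98 (d = 142 - 44 = 98)
q(a) = (98 + a)/(-262 + a) (q(a) = (a + 98)/(a - 262) = (98 + a)/(-262 + a))
E(-347) - q(-383) = (-286 - 1*(-347)) - (98 - 383)/(-262 - 383) = (-286 + 347) - (-285)/(-645) = 61 - (-1)*(-285)/645 = 61 - 1*19/43 = 61 - 19/43 = 2604/43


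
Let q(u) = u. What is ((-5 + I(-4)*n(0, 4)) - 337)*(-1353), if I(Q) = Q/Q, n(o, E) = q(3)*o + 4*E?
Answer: 441078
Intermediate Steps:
n(o, E) = 3*o + 4*E
I(Q) = 1
((-5 + I(-4)*n(0, 4)) - 337)*(-1353) = ((-5 + 1*(3*0 + 4*4)) - 337)*(-1353) = ((-5 + 1*(0 + 16)) - 337)*(-1353) = ((-5 + 1*16) - 337)*(-1353) = ((-5 + 16) - 337)*(-1353) = (11 - 337)*(-1353) = -326*(-1353) = 441078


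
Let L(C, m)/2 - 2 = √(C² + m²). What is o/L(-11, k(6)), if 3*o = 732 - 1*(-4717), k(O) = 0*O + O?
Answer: -5449/459 + 5449*√157/918 ≈ 62.503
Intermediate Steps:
k(O) = O (k(O) = 0 + O = O)
L(C, m) = 4 + 2*√(C² + m²)
o = 5449/3 (o = (732 - 1*(-4717))/3 = (732 + 4717)/3 = (⅓)*5449 = 5449/3 ≈ 1816.3)
o/L(-11, k(6)) = 5449/(3*(4 + 2*√((-11)² + 6²))) = 5449/(3*(4 + 2*√(121 + 36))) = 5449/(3*(4 + 2*√157))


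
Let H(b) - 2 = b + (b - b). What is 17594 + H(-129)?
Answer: 17467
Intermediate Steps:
H(b) = 2 + b (H(b) = 2 + (b + (b - b)) = 2 + (b + 0) = 2 + b)
17594 + H(-129) = 17594 + (2 - 129) = 17594 - 127 = 17467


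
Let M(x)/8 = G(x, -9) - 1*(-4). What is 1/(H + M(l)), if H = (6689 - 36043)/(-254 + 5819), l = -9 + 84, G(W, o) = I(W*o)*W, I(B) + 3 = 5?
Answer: 5565/6826726 ≈ 0.00081518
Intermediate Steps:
I(B) = 2 (I(B) = -3 + 5 = 2)
G(W, o) = 2*W
l = 75
H = -29354/5565 ≈ -5.2747
M(x) = 32 + 16*x (M(x) = 8*(2*x - 1*(-4)) = 8*(2*x + 4) = 8*(4 + 2*x) = 32 + 16*x)
1/(H + M(l)) = 1/(-29354/5565 + (32 + 16*75)) = 1/(-29354/5565 + (32 + 1200)) = 1/(-29354/5565 + 1232) = 1/(6826726/5565) = 5565/6826726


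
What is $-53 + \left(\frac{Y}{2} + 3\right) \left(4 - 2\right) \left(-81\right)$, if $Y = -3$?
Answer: $-296$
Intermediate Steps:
$-53 + \left(\frac{Y}{2} + 3\right) \left(4 - 2\right) \left(-81\right) = -53 + \left(- \frac{3}{2} + 3\right) \left(4 - 2\right) \left(-81\right) = -53 + \left(\left(-3\right) \frac{1}{2} + 3\right) \left(4 - 2\right) \left(-81\right) = -53 + \left(- \frac{3}{2} + 3\right) 2 \left(-81\right) = -53 + \frac{3}{2} \cdot 2 \left(-81\right) = -53 + 3 \left(-81\right) = -53 - 243 = -296$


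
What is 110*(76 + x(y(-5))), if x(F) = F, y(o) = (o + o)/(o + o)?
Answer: 8470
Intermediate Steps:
y(o) = 1 (y(o) = (2*o)/((2*o)) = (2*o)*(1/(2*o)) = 1)
110*(76 + x(y(-5))) = 110*(76 + 1) = 110*77 = 8470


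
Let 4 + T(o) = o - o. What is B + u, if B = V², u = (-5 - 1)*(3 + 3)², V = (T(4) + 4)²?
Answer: -216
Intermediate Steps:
T(o) = -4 (T(o) = -4 + (o - o) = -4 + 0 = -4)
V = 0 (V = (-4 + 4)² = 0² = 0)
u = -216 (u = -6*6² = -6*36 = -216)
B = 0 (B = 0² = 0)
B + u = 0 - 216 = -216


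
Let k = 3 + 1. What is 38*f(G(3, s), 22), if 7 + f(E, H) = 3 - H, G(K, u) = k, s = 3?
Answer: -988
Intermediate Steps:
k = 4
G(K, u) = 4
f(E, H) = -4 - H (f(E, H) = -7 + (3 - H) = -4 - H)
38*f(G(3, s), 22) = 38*(-4 - 1*22) = 38*(-4 - 22) = 38*(-26) = -988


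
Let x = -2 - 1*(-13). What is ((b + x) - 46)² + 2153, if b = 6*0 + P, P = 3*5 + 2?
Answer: 2477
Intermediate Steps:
P = 17 (P = 15 + 2 = 17)
b = 17 (b = 6*0 + 17 = 0 + 17 = 17)
x = 11 (x = -2 + 13 = 11)
((b + x) - 46)² + 2153 = ((17 + 11) - 46)² + 2153 = (28 - 46)² + 2153 = (-18)² + 2153 = 324 + 2153 = 2477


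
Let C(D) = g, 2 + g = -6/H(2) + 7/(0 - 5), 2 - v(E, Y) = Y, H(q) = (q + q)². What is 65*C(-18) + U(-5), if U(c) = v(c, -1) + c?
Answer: -1979/8 ≈ -247.38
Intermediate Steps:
H(q) = 4*q² (H(q) = (2*q)² = 4*q²)
v(E, Y) = 2 - Y
g = -151/40 (g = -2 + (-6/(4*2²) + 7/(0 - 5)) = -2 + (-6/(4*4) + 7/(-5)) = -2 + (-6/16 + 7*(-⅕)) = -2 + (-6*1/16 - 7/5) = -2 + (-3/8 - 7/5) = -2 - 71/40 = -151/40 ≈ -3.7750)
C(D) = -151/40
U(c) = 3 + c (U(c) = (2 - 1*(-1)) + c = (2 + 1) + c = 3 + c)
65*C(-18) + U(-5) = 65*(-151/40) + (3 - 5) = -1963/8 - 2 = -1979/8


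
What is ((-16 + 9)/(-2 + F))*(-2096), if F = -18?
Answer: -3668/5 ≈ -733.60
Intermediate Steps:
((-16 + 9)/(-2 + F))*(-2096) = ((-16 + 9)/(-2 - 18))*(-2096) = -7/(-20)*(-2096) = -7*(-1/20)*(-2096) = (7/20)*(-2096) = -3668/5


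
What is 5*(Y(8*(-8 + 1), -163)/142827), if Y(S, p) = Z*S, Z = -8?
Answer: 2240/142827 ≈ 0.015683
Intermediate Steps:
Y(S, p) = -8*S
5*(Y(8*(-8 + 1), -163)/142827) = 5*(-64*(-8 + 1)/142827) = 5*(-64*(-7)*(1/142827)) = 5*(-8*(-56)*(1/142827)) = 5*(448*(1/142827)) = 5*(448/142827) = 2240/142827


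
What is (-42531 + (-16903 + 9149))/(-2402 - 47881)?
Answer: 50285/50283 ≈ 1.0000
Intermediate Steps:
(-42531 + (-16903 + 9149))/(-2402 - 47881) = (-42531 - 7754)/(-50283) = -50285*(-1/50283) = 50285/50283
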